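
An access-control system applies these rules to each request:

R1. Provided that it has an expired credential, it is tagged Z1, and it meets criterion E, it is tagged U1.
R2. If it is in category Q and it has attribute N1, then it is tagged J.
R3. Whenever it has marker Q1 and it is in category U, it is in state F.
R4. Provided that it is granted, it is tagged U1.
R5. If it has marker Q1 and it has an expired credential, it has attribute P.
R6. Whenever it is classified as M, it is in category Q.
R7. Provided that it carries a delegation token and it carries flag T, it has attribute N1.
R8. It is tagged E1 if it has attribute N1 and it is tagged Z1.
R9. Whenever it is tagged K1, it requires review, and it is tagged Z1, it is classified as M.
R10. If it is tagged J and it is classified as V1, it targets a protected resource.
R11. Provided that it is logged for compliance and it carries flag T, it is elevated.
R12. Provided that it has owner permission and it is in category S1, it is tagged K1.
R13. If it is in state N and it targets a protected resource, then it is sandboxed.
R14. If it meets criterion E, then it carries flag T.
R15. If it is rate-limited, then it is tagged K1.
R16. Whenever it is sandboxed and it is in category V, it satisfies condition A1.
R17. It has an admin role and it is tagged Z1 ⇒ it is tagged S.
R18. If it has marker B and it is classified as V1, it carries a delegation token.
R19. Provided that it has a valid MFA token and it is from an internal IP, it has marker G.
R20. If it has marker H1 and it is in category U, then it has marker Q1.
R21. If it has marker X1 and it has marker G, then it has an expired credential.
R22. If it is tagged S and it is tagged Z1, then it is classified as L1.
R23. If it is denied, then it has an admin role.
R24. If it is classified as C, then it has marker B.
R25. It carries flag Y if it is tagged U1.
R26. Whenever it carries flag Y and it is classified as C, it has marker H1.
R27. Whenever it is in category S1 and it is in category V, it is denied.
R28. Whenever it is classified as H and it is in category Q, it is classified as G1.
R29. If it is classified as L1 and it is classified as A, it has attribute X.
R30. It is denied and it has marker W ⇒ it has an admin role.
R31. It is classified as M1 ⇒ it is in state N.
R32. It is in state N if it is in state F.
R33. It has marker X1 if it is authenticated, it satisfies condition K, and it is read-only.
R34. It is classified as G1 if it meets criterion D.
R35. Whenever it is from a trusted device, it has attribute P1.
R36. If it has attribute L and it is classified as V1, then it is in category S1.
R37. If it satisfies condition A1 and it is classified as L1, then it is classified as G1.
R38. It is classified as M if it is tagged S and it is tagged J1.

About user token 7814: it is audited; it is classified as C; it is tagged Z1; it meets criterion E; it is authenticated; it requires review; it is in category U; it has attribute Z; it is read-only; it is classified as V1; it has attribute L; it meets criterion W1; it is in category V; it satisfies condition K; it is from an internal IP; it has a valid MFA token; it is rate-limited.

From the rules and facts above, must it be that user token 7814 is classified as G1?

By R14 (it meets criterion E): it carries flag T.
By R15 (it is rate-limited): it is tagged K1.
By R19 (it has a valid MFA token, it is from an internal IP): it has marker G.
By R24 (it is classified as C): it has marker B.
By R33 (it is authenticated, it satisfies condition K, it is read-only): it has marker X1.
By R36 (it has attribute L, it is classified as V1): it is in category S1.
By R9 (it is tagged K1, it requires review, it is tagged Z1): it is classified as M.
By R18 (it has marker B, it is classified as V1): it carries a delegation token.
By R21 (it has marker X1, it has marker G): it has an expired credential.
By R27 (it is in category S1, it is in category V): it is denied.
By R1 (it has an expired credential, it is tagged Z1, it meets criterion E): it is tagged U1.
By R6 (it is classified as M): it is in category Q.
By R7 (it carries a delegation token, it carries flag T): it has attribute N1.
By R23 (it is denied): it has an admin role.
By R25 (it is tagged U1): it carries flag Y.
By R26 (it carries flag Y, it is classified as C): it has marker H1.
By R2 (it is in category Q, it has attribute N1): it is tagged J.
By R10 (it is tagged J, it is classified as V1): it targets a protected resource.
By R17 (it has an admin role, it is tagged Z1): it is tagged S.
By R20 (it has marker H1, it is in category U): it has marker Q1.
By R22 (it is tagged S, it is tagged Z1): it is classified as L1.
By R3 (it has marker Q1, it is in category U): it is in state F.
By R32 (it is in state F): it is in state N.
By R13 (it is in state N, it targets a protected resource): it is sandboxed.
By R16 (it is sandboxed, it is in category V): it satisfies condition A1.
By R37 (it satisfies condition A1, it is classified as L1): it is classified as G1.

Yes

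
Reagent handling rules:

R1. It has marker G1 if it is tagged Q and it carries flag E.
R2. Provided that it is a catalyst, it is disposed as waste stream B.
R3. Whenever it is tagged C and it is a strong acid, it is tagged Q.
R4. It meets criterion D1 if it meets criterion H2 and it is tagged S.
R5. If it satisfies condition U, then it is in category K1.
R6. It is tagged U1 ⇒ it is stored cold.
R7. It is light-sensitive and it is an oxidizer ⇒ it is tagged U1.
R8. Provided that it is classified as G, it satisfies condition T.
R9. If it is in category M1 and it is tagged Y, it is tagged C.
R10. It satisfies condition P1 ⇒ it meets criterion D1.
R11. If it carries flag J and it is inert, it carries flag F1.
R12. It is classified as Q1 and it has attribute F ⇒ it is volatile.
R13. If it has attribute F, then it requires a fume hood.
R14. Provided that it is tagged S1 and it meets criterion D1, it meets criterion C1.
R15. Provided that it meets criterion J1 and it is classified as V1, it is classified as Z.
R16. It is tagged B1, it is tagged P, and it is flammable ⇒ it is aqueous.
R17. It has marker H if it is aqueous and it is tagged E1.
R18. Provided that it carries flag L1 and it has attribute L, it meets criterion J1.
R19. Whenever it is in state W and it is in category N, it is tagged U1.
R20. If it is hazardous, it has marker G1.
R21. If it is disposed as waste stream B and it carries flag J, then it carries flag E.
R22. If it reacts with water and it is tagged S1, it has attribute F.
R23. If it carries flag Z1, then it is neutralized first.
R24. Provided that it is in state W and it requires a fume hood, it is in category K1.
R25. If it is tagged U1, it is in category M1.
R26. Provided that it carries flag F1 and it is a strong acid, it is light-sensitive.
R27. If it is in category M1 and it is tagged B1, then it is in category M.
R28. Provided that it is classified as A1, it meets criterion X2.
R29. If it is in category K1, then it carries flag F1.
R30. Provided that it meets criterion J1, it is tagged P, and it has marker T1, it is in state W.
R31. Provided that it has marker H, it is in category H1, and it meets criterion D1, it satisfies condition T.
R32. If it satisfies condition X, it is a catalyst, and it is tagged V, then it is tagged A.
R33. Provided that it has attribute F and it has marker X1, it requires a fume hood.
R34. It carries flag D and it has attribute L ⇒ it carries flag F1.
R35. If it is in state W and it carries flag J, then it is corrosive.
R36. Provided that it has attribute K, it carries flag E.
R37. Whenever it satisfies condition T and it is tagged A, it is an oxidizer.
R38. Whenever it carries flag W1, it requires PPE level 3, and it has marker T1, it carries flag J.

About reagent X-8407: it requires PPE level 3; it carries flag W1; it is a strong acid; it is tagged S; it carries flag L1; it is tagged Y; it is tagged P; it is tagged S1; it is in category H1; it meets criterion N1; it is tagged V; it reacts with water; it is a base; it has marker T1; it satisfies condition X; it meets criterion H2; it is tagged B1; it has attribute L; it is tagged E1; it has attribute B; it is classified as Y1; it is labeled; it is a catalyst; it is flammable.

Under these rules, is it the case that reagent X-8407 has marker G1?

By R2 (it is a catalyst): it is disposed as waste stream B.
By R4 (it meets criterion H2, it is tagged S): it meets criterion D1.
By R16 (it is tagged B1, it is tagged P, it is flammable): it is aqueous.
By R17 (it is aqueous, it is tagged E1): it has marker H.
By R18 (it carries flag L1, it has attribute L): it meets criterion J1.
By R22 (it reacts with water, it is tagged S1): it has attribute F.
By R30 (it meets criterion J1, it is tagged P, it has marker T1): it is in state W.
By R31 (it has marker H, it is in category H1, it meets criterion D1): it satisfies condition T.
By R32 (it satisfies condition X, it is a catalyst, it is tagged V): it is tagged A.
By R37 (it satisfies condition T, it is tagged A): it is an oxidizer.
By R38 (it carries flag W1, it requires PPE level 3, it has marker T1): it carries flag J.
By R13 (it has attribute F): it requires a fume hood.
By R21 (it is disposed as waste stream B, it carries flag J): it carries flag E.
By R24 (it is in state W, it requires a fume hood): it is in category K1.
By R29 (it is in category K1): it carries flag F1.
By R26 (it carries flag F1, it is a strong acid): it is light-sensitive.
By R7 (it is light-sensitive, it is an oxidizer): it is tagged U1.
By R25 (it is tagged U1): it is in category M1.
By R9 (it is in category M1, it is tagged Y): it is tagged C.
By R3 (it is tagged C, it is a strong acid): it is tagged Q.
By R1 (it is tagged Q, it carries flag E): it has marker G1.

Yes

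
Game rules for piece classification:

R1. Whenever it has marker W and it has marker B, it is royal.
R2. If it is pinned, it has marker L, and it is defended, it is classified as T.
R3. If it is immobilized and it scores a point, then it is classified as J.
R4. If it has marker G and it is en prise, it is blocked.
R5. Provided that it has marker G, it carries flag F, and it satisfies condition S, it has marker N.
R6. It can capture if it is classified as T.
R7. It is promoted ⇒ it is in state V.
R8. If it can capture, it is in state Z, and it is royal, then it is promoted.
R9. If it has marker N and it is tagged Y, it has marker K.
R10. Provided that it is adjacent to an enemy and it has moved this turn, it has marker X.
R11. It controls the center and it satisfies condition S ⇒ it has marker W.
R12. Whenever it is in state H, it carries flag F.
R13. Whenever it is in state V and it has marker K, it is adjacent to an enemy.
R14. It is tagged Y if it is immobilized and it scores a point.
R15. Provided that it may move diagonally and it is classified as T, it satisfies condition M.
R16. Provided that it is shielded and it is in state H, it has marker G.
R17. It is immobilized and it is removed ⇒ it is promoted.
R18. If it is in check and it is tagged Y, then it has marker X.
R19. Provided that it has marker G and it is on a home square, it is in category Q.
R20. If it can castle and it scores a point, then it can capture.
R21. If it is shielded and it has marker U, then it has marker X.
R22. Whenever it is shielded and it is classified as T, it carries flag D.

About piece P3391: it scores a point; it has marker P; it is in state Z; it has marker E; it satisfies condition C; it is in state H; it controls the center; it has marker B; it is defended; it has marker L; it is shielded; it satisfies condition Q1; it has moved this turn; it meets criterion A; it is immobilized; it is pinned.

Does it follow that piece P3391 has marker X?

Forward chaining from the given facts derives: is classified as T, is classified as J, can capture, carries flag F, is tagged Y, has marker G, carries flag D.
Rules concluding "it has marker X": R10 needs "it is adjacent to an enemy"; R18 needs "it is in check"; R21 needs "it has marker U" — none of these are established.

No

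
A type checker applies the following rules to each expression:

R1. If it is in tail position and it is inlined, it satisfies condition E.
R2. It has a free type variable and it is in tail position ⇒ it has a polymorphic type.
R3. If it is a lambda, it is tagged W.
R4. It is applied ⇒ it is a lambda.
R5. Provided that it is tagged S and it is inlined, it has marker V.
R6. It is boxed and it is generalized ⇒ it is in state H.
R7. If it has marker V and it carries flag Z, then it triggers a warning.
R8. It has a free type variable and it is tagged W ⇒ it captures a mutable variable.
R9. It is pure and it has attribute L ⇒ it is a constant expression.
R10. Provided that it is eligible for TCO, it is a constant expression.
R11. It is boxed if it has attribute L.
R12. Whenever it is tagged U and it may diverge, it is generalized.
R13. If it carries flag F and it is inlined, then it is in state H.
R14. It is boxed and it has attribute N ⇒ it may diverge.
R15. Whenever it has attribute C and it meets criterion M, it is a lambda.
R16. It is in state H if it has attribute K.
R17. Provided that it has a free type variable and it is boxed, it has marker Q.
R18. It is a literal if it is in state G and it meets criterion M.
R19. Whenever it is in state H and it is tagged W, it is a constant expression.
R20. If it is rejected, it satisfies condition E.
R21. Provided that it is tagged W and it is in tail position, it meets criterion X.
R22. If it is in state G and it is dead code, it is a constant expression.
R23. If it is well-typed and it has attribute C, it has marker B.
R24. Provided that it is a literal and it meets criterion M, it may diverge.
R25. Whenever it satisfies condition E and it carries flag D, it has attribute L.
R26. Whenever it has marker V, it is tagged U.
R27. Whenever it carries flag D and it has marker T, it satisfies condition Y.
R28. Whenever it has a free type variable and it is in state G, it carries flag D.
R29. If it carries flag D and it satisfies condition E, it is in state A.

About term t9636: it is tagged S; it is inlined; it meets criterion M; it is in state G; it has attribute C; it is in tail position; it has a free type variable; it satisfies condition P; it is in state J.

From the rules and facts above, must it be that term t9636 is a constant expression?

By R1 (it is in tail position, it is inlined): it satisfies condition E.
By R5 (it is tagged S, it is inlined): it has marker V.
By R15 (it has attribute C, it meets criterion M): it is a lambda.
By R18 (it is in state G, it meets criterion M): it is a literal.
By R24 (it is a literal, it meets criterion M): it may diverge.
By R26 (it has marker V): it is tagged U.
By R28 (it has a free type variable, it is in state G): it carries flag D.
By R3 (it is a lambda): it is tagged W.
By R12 (it is tagged U, it may diverge): it is generalized.
By R25 (it satisfies condition E, it carries flag D): it has attribute L.
By R11 (it has attribute L): it is boxed.
By R6 (it is boxed, it is generalized): it is in state H.
By R19 (it is in state H, it is tagged W): it is a constant expression.

Yes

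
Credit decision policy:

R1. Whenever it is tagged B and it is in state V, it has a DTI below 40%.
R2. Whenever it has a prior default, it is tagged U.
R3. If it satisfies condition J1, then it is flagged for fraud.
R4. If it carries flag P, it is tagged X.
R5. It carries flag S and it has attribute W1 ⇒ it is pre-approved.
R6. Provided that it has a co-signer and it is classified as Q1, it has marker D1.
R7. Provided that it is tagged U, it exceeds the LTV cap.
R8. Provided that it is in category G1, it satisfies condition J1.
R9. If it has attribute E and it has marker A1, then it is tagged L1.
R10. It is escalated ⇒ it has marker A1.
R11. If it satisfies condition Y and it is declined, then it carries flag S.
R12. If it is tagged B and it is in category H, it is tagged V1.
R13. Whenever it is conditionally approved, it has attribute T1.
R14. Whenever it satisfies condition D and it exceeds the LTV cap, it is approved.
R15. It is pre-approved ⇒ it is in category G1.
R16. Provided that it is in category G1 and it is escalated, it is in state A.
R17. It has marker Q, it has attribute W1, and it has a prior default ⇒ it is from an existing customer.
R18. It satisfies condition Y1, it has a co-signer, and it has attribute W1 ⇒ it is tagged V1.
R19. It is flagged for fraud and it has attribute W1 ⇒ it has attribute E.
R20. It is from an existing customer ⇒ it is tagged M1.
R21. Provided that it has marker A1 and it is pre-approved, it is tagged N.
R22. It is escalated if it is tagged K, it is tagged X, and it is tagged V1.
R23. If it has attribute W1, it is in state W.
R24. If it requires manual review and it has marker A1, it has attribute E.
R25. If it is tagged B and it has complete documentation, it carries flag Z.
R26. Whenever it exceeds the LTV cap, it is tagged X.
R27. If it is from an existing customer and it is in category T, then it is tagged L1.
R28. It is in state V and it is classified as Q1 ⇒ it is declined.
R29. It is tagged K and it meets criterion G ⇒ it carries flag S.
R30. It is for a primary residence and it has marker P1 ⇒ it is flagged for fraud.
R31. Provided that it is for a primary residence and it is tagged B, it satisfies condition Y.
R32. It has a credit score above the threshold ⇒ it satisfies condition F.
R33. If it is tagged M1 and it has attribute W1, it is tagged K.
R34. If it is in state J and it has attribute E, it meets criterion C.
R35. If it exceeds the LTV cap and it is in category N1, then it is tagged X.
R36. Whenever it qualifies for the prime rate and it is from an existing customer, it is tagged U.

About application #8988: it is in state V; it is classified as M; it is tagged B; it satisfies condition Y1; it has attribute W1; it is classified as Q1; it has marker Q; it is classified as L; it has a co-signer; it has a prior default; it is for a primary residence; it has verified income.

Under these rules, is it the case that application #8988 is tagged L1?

Yes

By R2 (it has a prior default): it is tagged U.
By R7 (it is tagged U): it exceeds the LTV cap.
By R17 (it has marker Q, it has attribute W1, it has a prior default): it is from an existing customer.
By R18 (it satisfies condition Y1, it has a co-signer, it has attribute W1): it is tagged V1.
By R20 (it is from an existing customer): it is tagged M1.
By R26 (it exceeds the LTV cap): it is tagged X.
By R28 (it is in state V, it is classified as Q1): it is declined.
By R31 (it is for a primary residence, it is tagged B): it satisfies condition Y.
By R33 (it is tagged M1, it has attribute W1): it is tagged K.
By R11 (it satisfies condition Y, it is declined): it carries flag S.
By R22 (it is tagged K, it is tagged X, it is tagged V1): it is escalated.
By R5 (it carries flag S, it has attribute W1): it is pre-approved.
By R10 (it is escalated): it has marker A1.
By R15 (it is pre-approved): it is in category G1.
By R8 (it is in category G1): it satisfies condition J1.
By R3 (it satisfies condition J1): it is flagged for fraud.
By R19 (it is flagged for fraud, it has attribute W1): it has attribute E.
By R9 (it has attribute E, it has marker A1): it is tagged L1.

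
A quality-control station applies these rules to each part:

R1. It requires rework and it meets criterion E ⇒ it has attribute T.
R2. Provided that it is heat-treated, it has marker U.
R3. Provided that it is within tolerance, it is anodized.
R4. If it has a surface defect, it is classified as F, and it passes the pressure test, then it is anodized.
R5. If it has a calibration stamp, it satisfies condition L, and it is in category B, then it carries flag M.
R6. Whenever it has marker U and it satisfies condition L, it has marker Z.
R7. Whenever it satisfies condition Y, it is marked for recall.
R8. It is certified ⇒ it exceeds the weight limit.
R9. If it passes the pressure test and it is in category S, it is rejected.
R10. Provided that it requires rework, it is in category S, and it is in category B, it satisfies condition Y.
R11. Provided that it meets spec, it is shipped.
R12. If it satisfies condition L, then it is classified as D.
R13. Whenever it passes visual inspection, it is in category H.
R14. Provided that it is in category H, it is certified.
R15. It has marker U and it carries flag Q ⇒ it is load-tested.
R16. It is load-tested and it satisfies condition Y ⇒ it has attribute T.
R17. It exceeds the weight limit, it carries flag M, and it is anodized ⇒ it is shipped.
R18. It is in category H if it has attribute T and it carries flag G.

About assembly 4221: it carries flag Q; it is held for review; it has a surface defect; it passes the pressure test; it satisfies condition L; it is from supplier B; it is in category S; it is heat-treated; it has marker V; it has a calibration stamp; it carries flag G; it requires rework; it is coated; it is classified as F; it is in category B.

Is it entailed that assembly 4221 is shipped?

Yes

By R2 (it is heat-treated): it has marker U.
By R4 (it has a surface defect, it is classified as F, it passes the pressure test): it is anodized.
By R5 (it has a calibration stamp, it satisfies condition L, it is in category B): it carries flag M.
By R10 (it requires rework, it is in category S, it is in category B): it satisfies condition Y.
By R15 (it has marker U, it carries flag Q): it is load-tested.
By R16 (it is load-tested, it satisfies condition Y): it has attribute T.
By R18 (it has attribute T, it carries flag G): it is in category H.
By R14 (it is in category H): it is certified.
By R8 (it is certified): it exceeds the weight limit.
By R17 (it exceeds the weight limit, it carries flag M, it is anodized): it is shipped.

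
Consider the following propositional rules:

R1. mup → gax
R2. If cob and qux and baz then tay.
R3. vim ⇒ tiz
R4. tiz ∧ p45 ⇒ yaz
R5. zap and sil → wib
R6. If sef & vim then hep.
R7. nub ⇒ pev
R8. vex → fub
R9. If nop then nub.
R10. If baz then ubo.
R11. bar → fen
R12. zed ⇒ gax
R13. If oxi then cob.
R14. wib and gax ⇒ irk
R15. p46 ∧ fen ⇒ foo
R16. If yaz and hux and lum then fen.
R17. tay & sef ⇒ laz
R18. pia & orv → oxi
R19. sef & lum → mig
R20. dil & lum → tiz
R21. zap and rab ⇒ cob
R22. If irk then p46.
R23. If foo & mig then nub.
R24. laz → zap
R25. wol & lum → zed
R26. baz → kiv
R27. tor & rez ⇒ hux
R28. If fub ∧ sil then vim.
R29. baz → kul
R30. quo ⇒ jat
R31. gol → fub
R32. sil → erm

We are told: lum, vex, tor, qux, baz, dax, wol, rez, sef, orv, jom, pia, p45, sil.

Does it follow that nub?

Yes

fub  (by R8: vex)
oxi  (by R18: pia, orv)
mig  (by R19: sef, lum)
zed  (by R25: wol, lum)
hux  (by R27: tor, rez)
vim  (by R28: fub, sil)
tiz  (by R3: vim)
yaz  (by R4: tiz, p45)
gax  (by R12: zed)
cob  (by R13: oxi)
fen  (by R16: yaz, hux, lum)
tay  (by R2: cob, qux, baz)
laz  (by R17: tay, sef)
zap  (by R24: laz)
wib  (by R5: zap, sil)
irk  (by R14: wib, gax)
p46  (by R22: irk)
foo  (by R15: p46, fen)
nub  (by R23: foo, mig)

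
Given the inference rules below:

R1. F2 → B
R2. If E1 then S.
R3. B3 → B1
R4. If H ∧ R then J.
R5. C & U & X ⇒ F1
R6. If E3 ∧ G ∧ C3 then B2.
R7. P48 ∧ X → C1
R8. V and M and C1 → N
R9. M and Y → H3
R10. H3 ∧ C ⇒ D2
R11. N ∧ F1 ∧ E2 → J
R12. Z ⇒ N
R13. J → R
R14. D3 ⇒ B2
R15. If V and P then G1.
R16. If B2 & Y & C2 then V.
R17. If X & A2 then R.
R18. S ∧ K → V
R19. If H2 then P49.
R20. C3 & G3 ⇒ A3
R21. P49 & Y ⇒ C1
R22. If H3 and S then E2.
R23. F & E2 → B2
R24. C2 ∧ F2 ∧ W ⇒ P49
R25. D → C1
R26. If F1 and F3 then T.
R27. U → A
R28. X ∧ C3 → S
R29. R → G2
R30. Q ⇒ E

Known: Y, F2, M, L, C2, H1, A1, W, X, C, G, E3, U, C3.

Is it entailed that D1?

No

Forward chaining from the given facts derives: B, F1, B2, H3, D2, V, P49, A, S, C1, E2, N, J, R, G2.
No rule has D1 as its conclusion, and it is not among the given facts.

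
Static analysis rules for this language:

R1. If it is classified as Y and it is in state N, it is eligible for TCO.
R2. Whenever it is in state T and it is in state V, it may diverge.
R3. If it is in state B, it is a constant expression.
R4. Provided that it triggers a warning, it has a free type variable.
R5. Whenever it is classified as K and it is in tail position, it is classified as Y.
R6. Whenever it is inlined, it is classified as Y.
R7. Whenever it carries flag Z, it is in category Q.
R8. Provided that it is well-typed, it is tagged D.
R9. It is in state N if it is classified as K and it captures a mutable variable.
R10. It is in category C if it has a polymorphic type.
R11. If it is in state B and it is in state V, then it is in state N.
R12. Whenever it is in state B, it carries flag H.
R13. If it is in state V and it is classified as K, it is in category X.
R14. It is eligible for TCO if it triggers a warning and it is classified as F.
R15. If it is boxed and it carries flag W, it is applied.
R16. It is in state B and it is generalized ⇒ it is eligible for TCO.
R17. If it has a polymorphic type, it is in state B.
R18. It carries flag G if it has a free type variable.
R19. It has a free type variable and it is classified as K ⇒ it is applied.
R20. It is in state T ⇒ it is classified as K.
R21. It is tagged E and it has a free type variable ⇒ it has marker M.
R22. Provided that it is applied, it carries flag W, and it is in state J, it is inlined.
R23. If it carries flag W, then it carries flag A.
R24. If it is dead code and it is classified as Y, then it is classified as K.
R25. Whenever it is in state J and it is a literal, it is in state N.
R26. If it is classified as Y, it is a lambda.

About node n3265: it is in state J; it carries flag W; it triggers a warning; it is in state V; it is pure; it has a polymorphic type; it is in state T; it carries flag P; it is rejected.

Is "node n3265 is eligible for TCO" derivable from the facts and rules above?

Yes

By R4 (it triggers a warning): it has a free type variable.
By R17 (it has a polymorphic type): it is in state B.
By R20 (it is in state T): it is classified as K.
By R11 (it is in state B, it is in state V): it is in state N.
By R19 (it has a free type variable, it is classified as K): it is applied.
By R22 (it is applied, it carries flag W, it is in state J): it is inlined.
By R6 (it is inlined): it is classified as Y.
By R1 (it is classified as Y, it is in state N): it is eligible for TCO.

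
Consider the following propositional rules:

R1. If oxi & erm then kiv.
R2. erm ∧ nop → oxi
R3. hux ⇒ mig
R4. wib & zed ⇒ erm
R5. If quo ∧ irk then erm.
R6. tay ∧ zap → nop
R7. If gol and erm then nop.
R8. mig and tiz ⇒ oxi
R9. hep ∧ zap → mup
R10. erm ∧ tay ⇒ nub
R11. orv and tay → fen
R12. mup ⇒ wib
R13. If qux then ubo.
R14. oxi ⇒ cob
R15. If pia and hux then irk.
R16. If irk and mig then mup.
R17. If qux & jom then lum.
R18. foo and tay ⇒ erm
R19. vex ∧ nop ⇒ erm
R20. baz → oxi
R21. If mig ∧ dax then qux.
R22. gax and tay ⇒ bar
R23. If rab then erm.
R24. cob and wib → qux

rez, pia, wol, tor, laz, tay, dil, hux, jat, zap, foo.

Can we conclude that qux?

Yes

mig  (by R3: hux)
nop  (by R6: tay, zap)
irk  (by R15: pia, hux)
mup  (by R16: irk, mig)
erm  (by R18: foo, tay)
oxi  (by R2: erm, nop)
wib  (by R12: mup)
cob  (by R14: oxi)
qux  (by R24: cob, wib)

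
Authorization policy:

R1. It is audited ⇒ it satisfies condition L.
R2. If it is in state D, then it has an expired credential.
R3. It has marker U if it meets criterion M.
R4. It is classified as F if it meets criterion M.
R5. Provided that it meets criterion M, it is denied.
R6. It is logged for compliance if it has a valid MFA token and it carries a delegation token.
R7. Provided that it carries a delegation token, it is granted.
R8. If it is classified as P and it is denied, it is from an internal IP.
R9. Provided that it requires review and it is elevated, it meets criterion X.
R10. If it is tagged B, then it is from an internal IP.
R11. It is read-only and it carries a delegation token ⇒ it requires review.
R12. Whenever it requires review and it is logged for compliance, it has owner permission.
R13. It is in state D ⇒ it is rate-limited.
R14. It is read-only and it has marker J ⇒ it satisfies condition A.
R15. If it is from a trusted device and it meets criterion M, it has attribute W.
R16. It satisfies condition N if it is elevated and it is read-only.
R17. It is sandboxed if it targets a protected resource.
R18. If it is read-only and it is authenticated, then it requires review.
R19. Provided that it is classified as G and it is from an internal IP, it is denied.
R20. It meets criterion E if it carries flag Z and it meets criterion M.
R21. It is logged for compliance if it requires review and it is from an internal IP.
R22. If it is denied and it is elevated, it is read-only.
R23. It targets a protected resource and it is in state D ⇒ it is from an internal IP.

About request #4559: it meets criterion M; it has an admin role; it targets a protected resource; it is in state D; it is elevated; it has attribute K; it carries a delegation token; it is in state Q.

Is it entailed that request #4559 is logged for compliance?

Yes

By R5 (it meets criterion M): it is denied.
By R22 (it is denied, it is elevated): it is read-only.
By R23 (it targets a protected resource, it is in state D): it is from an internal IP.
By R11 (it is read-only, it carries a delegation token): it requires review.
By R21 (it requires review, it is from an internal IP): it is logged for compliance.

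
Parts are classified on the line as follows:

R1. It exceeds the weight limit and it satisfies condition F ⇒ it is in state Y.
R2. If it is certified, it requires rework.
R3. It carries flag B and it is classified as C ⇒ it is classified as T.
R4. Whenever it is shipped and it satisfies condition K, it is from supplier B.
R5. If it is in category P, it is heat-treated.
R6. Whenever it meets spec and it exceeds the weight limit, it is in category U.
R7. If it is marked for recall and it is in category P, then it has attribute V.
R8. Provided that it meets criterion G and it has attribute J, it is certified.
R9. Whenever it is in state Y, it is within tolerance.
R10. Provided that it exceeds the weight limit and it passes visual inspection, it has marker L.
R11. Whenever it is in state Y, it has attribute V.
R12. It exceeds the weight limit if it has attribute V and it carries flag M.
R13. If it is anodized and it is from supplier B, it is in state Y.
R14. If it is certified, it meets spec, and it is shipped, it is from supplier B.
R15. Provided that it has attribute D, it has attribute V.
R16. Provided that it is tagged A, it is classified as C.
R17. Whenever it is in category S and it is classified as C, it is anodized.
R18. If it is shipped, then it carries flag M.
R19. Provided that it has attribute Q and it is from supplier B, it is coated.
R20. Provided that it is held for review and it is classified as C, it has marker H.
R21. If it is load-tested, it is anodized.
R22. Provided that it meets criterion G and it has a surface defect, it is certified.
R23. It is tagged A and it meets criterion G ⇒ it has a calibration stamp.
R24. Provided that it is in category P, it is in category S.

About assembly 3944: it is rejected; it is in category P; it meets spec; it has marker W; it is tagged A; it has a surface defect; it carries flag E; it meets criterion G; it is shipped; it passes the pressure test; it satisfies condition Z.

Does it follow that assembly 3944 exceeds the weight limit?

By R16 (it is tagged A): it is classified as C.
By R18 (it is shipped): it carries flag M.
By R22 (it meets criterion G, it has a surface defect): it is certified.
By R24 (it is in category P): it is in category S.
By R14 (it is certified, it meets spec, it is shipped): it is from supplier B.
By R17 (it is in category S, it is classified as C): it is anodized.
By R13 (it is anodized, it is from supplier B): it is in state Y.
By R11 (it is in state Y): it has attribute V.
By R12 (it has attribute V, it carries flag M): it exceeds the weight limit.

Yes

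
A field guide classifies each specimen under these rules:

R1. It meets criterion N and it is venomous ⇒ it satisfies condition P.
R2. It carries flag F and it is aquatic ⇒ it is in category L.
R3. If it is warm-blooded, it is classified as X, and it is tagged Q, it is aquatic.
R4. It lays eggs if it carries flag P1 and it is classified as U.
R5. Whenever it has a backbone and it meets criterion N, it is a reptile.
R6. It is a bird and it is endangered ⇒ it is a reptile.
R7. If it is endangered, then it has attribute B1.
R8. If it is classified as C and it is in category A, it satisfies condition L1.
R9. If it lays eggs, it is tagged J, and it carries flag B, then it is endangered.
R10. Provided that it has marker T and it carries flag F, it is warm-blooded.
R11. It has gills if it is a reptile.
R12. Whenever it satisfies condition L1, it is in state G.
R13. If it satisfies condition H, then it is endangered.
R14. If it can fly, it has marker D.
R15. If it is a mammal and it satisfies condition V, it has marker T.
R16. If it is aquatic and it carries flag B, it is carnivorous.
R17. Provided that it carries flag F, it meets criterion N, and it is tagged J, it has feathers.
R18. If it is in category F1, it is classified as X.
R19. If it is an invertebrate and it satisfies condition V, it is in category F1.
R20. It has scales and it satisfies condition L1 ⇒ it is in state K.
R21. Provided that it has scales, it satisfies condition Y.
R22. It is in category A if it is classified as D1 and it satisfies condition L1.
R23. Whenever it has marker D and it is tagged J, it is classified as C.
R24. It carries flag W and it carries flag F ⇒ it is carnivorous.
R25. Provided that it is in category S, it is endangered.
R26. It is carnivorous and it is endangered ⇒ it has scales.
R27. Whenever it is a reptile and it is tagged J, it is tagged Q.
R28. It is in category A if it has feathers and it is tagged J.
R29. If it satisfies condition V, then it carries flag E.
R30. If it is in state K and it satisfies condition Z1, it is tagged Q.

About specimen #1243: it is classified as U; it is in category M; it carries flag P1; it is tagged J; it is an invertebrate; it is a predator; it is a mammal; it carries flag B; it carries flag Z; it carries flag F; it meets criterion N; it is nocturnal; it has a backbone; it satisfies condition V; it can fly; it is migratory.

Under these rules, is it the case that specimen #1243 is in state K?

By R4 (it carries flag P1, it is classified as U): it lays eggs.
By R5 (it has a backbone, it meets criterion N): it is a reptile.
By R9 (it lays eggs, it is tagged J, it carries flag B): it is endangered.
By R14 (it can fly): it has marker D.
By R15 (it is a mammal, it satisfies condition V): it has marker T.
By R17 (it carries flag F, it meets criterion N, it is tagged J): it has feathers.
By R19 (it is an invertebrate, it satisfies condition V): it is in category F1.
By R23 (it has marker D, it is tagged J): it is classified as C.
By R27 (it is a reptile, it is tagged J): it is tagged Q.
By R28 (it has feathers, it is tagged J): it is in category A.
By R8 (it is classified as C, it is in category A): it satisfies condition L1.
By R10 (it has marker T, it carries flag F): it is warm-blooded.
By R18 (it is in category F1): it is classified as X.
By R3 (it is warm-blooded, it is classified as X, it is tagged Q): it is aquatic.
By R16 (it is aquatic, it carries flag B): it is carnivorous.
By R26 (it is carnivorous, it is endangered): it has scales.
By R20 (it has scales, it satisfies condition L1): it is in state K.

Yes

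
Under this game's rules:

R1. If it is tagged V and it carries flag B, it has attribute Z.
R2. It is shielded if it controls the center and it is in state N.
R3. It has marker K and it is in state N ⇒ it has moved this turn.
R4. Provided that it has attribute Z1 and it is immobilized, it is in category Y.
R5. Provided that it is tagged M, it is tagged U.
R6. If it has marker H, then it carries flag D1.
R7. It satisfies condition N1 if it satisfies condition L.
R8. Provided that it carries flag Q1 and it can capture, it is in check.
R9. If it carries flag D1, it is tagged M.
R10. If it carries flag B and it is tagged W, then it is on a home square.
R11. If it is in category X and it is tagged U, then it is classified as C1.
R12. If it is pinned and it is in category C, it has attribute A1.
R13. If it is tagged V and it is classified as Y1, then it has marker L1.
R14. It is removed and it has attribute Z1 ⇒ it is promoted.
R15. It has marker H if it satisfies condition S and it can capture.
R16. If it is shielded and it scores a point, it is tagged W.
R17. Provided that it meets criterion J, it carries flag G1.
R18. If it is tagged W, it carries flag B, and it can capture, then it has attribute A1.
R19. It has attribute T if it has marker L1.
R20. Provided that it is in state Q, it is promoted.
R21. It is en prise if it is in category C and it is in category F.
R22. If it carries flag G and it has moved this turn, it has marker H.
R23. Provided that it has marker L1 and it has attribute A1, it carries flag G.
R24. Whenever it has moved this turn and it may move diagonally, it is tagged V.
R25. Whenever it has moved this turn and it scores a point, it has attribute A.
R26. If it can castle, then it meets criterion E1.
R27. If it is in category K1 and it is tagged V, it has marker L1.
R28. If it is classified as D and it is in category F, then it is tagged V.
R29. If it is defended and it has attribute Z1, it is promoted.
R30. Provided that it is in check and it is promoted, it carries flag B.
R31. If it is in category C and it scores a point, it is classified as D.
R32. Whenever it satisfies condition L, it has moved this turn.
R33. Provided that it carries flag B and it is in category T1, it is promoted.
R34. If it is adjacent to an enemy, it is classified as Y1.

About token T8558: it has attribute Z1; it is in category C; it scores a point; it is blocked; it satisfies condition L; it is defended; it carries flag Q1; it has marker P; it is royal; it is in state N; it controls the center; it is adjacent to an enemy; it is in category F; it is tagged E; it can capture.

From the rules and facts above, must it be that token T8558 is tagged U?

By R2 (it controls the center, it is in state N): it is shielded.
By R8 (it carries flag Q1, it can capture): it is in check.
By R16 (it is shielded, it scores a point): it is tagged W.
By R29 (it is defended, it has attribute Z1): it is promoted.
By R30 (it is in check, it is promoted): it carries flag B.
By R31 (it is in category C, it scores a point): it is classified as D.
By R32 (it satisfies condition L): it has moved this turn.
By R34 (it is adjacent to an enemy): it is classified as Y1.
By R18 (it is tagged W, it carries flag B, it can capture): it has attribute A1.
By R28 (it is classified as D, it is in category F): it is tagged V.
By R13 (it is tagged V, it is classified as Y1): it has marker L1.
By R23 (it has marker L1, it has attribute A1): it carries flag G.
By R22 (it carries flag G, it has moved this turn): it has marker H.
By R6 (it has marker H): it carries flag D1.
By R9 (it carries flag D1): it is tagged M.
By R5 (it is tagged M): it is tagged U.

Yes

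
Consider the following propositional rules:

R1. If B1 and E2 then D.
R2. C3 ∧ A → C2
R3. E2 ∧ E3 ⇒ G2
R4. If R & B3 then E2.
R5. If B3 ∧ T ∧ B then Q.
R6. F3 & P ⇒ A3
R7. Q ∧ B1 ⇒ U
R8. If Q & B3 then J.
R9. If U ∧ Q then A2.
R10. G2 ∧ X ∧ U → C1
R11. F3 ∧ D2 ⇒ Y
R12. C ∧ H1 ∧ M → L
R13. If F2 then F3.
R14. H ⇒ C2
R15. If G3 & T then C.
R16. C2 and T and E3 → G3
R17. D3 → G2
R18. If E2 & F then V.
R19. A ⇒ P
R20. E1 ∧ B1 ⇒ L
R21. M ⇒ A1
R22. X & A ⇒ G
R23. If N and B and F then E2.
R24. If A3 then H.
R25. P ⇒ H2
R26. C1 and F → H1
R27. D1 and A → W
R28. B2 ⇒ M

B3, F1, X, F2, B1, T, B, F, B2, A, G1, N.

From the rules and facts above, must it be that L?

Forward chaining from the given facts derives: Q, U, J, A2, F3, P, G, E2, H2, M, D, A3, V, A1, H, C2.
Rules concluding L: R12 needs C; R20 needs E1 — none of these are established.

No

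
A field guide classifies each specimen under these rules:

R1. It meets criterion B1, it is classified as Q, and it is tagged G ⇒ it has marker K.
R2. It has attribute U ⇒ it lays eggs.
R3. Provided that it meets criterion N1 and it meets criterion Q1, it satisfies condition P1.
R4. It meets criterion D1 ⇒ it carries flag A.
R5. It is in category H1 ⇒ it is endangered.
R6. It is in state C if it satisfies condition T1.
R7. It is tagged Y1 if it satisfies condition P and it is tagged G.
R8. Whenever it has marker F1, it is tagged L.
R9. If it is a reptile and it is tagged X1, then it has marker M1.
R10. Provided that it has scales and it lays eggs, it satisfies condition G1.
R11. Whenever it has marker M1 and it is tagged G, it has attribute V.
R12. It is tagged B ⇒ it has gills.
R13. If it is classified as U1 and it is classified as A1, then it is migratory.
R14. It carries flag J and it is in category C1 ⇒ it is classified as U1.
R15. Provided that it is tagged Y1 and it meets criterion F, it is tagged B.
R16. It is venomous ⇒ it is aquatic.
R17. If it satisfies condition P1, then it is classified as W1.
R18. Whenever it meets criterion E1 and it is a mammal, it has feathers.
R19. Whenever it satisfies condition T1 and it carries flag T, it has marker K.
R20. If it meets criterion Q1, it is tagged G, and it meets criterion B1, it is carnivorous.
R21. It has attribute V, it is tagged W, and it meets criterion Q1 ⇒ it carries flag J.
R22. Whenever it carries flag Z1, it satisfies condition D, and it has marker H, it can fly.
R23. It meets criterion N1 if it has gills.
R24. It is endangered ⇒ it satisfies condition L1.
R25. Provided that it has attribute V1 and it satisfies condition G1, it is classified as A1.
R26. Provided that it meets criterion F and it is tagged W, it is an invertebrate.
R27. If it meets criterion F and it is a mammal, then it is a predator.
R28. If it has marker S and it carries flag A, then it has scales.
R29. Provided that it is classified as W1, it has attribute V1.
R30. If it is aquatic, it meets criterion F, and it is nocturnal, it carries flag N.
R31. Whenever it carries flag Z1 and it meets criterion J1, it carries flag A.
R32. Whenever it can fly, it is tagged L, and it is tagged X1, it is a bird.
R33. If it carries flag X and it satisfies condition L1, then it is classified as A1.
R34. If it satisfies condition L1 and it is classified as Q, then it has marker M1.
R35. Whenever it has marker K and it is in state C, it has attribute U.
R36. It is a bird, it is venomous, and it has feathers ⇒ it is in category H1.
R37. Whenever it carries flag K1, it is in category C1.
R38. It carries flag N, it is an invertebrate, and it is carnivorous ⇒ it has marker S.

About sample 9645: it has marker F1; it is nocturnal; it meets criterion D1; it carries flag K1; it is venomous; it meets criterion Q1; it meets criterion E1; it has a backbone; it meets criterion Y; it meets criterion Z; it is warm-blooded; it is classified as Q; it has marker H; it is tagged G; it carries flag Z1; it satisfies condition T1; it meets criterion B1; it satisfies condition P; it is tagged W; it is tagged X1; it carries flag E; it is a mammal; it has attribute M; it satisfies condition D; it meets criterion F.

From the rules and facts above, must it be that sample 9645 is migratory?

By R1 (it meets criterion B1, it is classified as Q, it is tagged G): it has marker K.
By R4 (it meets criterion D1): it carries flag A.
By R6 (it satisfies condition T1): it is in state C.
By R7 (it satisfies condition P, it is tagged G): it is tagged Y1.
By R8 (it has marker F1): it is tagged L.
By R15 (it is tagged Y1, it meets criterion F): it is tagged B.
By R16 (it is venomous): it is aquatic.
By R18 (it meets criterion E1, it is a mammal): it has feathers.
By R20 (it meets criterion Q1, it is tagged G, it meets criterion B1): it is carnivorous.
By R22 (it carries flag Z1, it satisfies condition D, it has marker H): it can fly.
By R26 (it meets criterion F, it is tagged W): it is an invertebrate.
By R30 (it is aquatic, it meets criterion F, it is nocturnal): it carries flag N.
By R32 (it can fly, it is tagged L, it is tagged X1): it is a bird.
By R35 (it has marker K, it is in state C): it has attribute U.
By R36 (it is a bird, it is venomous, it has feathers): it is in category H1.
By R37 (it carries flag K1): it is in category C1.
By R38 (it carries flag N, it is an invertebrate, it is carnivorous): it has marker S.
By R2 (it has attribute U): it lays eggs.
By R5 (it is in category H1): it is endangered.
By R12 (it is tagged B): it has gills.
By R23 (it has gills): it meets criterion N1.
By R24 (it is endangered): it satisfies condition L1.
By R28 (it has marker S, it carries flag A): it has scales.
By R34 (it satisfies condition L1, it is classified as Q): it has marker M1.
By R3 (it meets criterion N1, it meets criterion Q1): it satisfies condition P1.
By R10 (it has scales, it lays eggs): it satisfies condition G1.
By R11 (it has marker M1, it is tagged G): it has attribute V.
By R17 (it satisfies condition P1): it is classified as W1.
By R21 (it has attribute V, it is tagged W, it meets criterion Q1): it carries flag J.
By R29 (it is classified as W1): it has attribute V1.
By R14 (it carries flag J, it is in category C1): it is classified as U1.
By R25 (it has attribute V1, it satisfies condition G1): it is classified as A1.
By R13 (it is classified as U1, it is classified as A1): it is migratory.

Yes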